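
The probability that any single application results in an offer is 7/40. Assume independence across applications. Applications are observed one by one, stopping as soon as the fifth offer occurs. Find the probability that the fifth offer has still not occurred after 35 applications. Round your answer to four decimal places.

0.2426

Needing more than 35 applications ⇔ fewer than 5 successes in the first 35. With X ~ Binomial(35, 0.175), P(Y > 35) = P(X ≤ 4).
  k=0: C(35,0)·0.175^0·0.825^35 = 0.001191
  k=1: C(35,1)·0.175^1·0.825^34 = 0.008842
  k=2: C(35,2)·0.175^2·0.825^33 = 0.031884
  k=3: C(35,3)·0.175^3·0.825^32 = 0.074396
  k=4: C(35,4)·0.175^4·0.825^31 = 0.126248
P(X ≤ 4) = 0.242561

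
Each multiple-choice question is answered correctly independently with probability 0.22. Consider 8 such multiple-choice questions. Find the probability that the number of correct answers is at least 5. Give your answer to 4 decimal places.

X ~ Binomial(8, 0.22); P(X ≥ 5) = Σ C(8,k) p^k (1−p)^(8−k) over k:
  k=5: C(8,5)·0.22^5·0.78^3 = 0.013696
  k=6: C(8,6)·0.22^6·0.78^2 = 0.001931
  k=7: C(8,7)·0.22^7·0.78^1 = 0.000156
  k=8: C(8,8)·0.22^8·0.78^0 = 0.000005
Total = 0.015788

0.0158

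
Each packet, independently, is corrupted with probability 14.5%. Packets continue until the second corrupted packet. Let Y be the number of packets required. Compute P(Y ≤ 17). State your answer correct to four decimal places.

Finishing within 17 packets ⇔ at least 2 successes in the first 17. With X ~ Binomial(17, 0.145), P(Y ≤ 17) = 1 − P(X ≤ 1).
  k=0: C(17,0)·0.145^0·0.855^17 = 0.069731
  k=1: C(17,1)·0.145^1·0.855^16 = 0.201036
1 − 0.270767 = 0.729233

0.7292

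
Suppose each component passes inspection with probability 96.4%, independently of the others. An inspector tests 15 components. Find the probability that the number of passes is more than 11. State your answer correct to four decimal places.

0.9983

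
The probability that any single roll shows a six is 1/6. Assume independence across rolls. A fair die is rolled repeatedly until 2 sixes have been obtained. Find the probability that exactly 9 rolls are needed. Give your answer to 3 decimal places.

0.062

Y = trial on which the second success occurs; negative binomial, r=2, p=0.166667.
P(Y=9) = C(8,1) · p^2 · (1−p)^7
= 8 · 0.027778 · 0.27908 = 0.06202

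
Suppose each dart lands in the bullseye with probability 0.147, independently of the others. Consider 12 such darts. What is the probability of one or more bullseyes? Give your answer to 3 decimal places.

0.852

P(at least one) = 1 − P(none) = 1 − (1 − 0.147)^12
= 1 − 0.14838 = 0.85162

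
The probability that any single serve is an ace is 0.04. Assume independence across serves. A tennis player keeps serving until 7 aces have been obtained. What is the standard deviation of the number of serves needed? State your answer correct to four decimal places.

64.8074

Y = total serves until the seventh success; negative binomial with r=7, p=0.04.
SD(Y) = √[r(1−p)/p²] = √(4200.000000) = 64.807407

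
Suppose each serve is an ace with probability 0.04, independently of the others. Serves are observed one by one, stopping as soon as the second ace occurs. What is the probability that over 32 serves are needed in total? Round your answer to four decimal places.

Needing more than 32 serves ⇔ fewer than 2 successes in the first 32. With X ~ Binomial(32, 0.04), P(Y > 32) = P(X ≤ 1).
  k=0: C(32,0)·0.04^0·0.96^32 = 0.270819
  k=1: C(32,1)·0.04^1·0.96^31 = 0.361092
P(X ≤ 1) = 0.631911

0.6319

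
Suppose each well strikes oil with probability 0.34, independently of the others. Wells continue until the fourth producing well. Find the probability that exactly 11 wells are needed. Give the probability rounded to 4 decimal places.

0.0875

Y = trial on which the fourth success occurs; negative binomial, r=4, p=0.34.
P(Y=11) = C(10,3) · p^4 · (1−p)^7
= 120 · 0.013363 · 0.054552 = 0.087479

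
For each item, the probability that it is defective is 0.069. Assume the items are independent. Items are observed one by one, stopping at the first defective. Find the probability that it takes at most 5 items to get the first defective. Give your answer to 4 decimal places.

Y = number of items to the first success; geometric, p = 0.069.
P(Y ≤ 5) = 1 − (1−p)^5 = 1 − 0.699437 = 0.300563

0.3006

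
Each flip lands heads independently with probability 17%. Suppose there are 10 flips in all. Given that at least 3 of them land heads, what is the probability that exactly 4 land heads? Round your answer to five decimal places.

0.24492

X ~ Binomial(10, 0.17). Want P(X=4 | X≥3) = P(X=4) / P(X≥3).
P(X=4) = C(10,4)·0.17^4·0.83^6 = 0.0573434
P(X≥3) = 1 − 0.1551604 − 0.3177984 − 0.2929106 = 0.2341305
Ratio = 0.0573434 / 0.2341305 = 0.2449207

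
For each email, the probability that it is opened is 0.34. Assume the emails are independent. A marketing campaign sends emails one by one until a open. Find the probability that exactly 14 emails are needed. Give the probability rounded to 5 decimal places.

0.00153

Geometric (trials to first success), p = 0.34.
P(Y = 14) = (1−p)^13 · p = 0.0045089 · 0.34 = 0.0015330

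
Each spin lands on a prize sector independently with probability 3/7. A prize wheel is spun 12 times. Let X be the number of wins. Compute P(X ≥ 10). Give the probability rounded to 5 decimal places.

0.00516

X ~ Binomial(12, 0.428571); P(X ≥ 10) = Σ C(12,k) p^k (1−p)^(12−k) over k:
  k=10: C(12,10)·0.428571^10·0.571429^2 = 0.0045051
  k=11: C(12,11)·0.428571^11·0.571429^1 = 0.0006143
  k=12: C(12,12)·0.428571^12·0.571429^0 = 0.0000384
Total = 0.0051578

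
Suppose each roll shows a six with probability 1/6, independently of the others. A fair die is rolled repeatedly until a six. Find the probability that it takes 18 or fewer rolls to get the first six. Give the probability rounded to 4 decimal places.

0.9624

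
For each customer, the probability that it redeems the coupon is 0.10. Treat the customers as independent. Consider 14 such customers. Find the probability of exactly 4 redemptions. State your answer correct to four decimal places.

0.0349

X ~ Binomial(n=14, p=0.10).
P(X=4) = C(14,4) · p^4 · (1−p)^10
= 1001 · 0.0001 · 0.34868 = 0.034903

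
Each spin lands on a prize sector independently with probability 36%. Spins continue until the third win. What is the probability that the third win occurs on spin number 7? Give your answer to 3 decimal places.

Y = trial on which the third success occurs; negative binomial, r=3, p=0.36.
P(Y=7) = C(6,2) · p^3 · (1−p)^4
= 15 · 0.046656 · 0.16777 = 0.11741

0.117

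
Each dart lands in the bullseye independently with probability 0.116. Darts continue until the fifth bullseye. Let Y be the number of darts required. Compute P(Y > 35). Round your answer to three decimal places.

0.617

Needing more than 35 darts ⇔ fewer than 5 successes in the first 35. With X ~ Binomial(35, 0.116), P(Y > 35) = P(X ≤ 4).
  k=0: C(35,0)·0.116^0·0.884^35 = 0.01336
  k=1: C(35,1)·0.116^1·0.884^34 = 0.06136
  k=2: C(35,2)·0.116^2·0.884^33 = 0.13689
  k=3: C(35,3)·0.116^3·0.884^32 = 0.19759
  k=4: C(35,4)·0.116^4·0.884^31 = 0.20742
P(X ≤ 4) = 0.61662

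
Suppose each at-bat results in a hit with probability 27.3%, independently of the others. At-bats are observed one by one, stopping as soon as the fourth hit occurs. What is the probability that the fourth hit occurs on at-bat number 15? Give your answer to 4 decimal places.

0.0606

Y = trial on which the fourth success occurs; negative binomial, r=4, p=0.273.
P(Y=15) = C(14,3) · p^4 · (1−p)^11
= 364 · 0.0055546 · 0.029983 = 0.060622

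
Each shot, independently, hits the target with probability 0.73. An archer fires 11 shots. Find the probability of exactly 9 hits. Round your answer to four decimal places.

0.2360

X ~ Binomial(n=11, p=0.73).
P(X=9) = C(11,9) · p^9 · (1−p)^2
= 55 · 0.058872 · 0.0729 = 0.236046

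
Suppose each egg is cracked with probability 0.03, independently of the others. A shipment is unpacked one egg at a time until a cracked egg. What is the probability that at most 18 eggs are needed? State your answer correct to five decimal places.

Y = number of eggs to the first success; geometric, p = 0.03.
P(Y ≤ 18) = 1 − (1−p)^18 = 1 − 0.5779513 = 0.4220487

0.42205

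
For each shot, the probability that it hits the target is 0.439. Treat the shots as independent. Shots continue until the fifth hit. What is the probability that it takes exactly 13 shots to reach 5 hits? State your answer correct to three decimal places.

Y = trial on which the fifth success occurs; negative binomial, r=5, p=0.439.
P(Y=13) = C(12,4) · p^5 · (1−p)^8
= 495 · 0.016305 · 0.0098108 = 0.07918

0.079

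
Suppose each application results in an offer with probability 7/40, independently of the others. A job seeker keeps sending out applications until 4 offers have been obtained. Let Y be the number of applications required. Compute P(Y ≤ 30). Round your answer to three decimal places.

Finishing within 30 applications ⇔ at least 4 successes in the first 30. With X ~ Binomial(30, 0.175), P(Y ≤ 30) = 1 − P(X ≤ 3).
  k=0: C(30,0)·0.175^0·0.825^30 = 0.00312
  k=1: C(30,1)·0.175^1·0.825^29 = 0.01983
  k=2: C(30,2)·0.175^2·0.825^28 = 0.06099
  k=3: C(30,3)·0.175^3·0.825^27 = 0.12075
1 − 0.20469 = 0.79531

0.795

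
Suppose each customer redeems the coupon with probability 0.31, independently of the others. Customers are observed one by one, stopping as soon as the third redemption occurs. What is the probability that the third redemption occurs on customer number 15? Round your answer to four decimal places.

Y = trial on which the third success occurs; negative binomial, r=3, p=0.31.
P(Y=15) = C(14,2) · p^3 · (1−p)^12
= 91 · 0.029791 · 0.011646 = 0.031573

0.0316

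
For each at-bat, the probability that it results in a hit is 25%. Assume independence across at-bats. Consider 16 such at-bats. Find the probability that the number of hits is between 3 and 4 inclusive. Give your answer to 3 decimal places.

0.433

X ~ Binomial(16, 0.25); P(3 ≤ X ≤ 4) = Σ C(16,k) p^k (1−p)^(16−k) over k:
  k=3: C(16,3)·0.25^3·0.75^13 = 0.20788
  k=4: C(16,4)·0.25^4·0.75^12 = 0.22520
Total = 0.43308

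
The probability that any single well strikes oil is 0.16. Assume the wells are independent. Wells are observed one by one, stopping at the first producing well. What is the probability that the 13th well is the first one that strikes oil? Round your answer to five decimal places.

Geometric (trials to first success), p = 0.16.
P(Y = 13) = (1−p)^12 · p = 0.12341 · 0.16 = 0.0197456

0.01975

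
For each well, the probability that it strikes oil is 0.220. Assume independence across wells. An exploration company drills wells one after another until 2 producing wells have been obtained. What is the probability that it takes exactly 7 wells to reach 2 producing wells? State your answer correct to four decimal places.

Y = trial on which the second success occurs; negative binomial, r=2, p=0.22.
P(Y=7) = C(6,1) · p^2 · (1−p)^5
= 6 · 0.0484 · 0.28872 = 0.083844

0.0838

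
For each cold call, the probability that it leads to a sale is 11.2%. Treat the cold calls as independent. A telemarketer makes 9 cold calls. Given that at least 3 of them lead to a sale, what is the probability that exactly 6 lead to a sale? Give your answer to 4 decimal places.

X ~ Binomial(9, 0.112). Want P(X=6 | X≥3) = P(X=6) / P(X≥3).
P(X=6) = C(9,6)·0.112^6·0.888^3 = 0.000116
P(X≥3) = 1 − 0.343334 − 0.389730 − 0.196621 = 0.070315
Ratio = 0.000116 / 0.070315 = 0.001651

0.0017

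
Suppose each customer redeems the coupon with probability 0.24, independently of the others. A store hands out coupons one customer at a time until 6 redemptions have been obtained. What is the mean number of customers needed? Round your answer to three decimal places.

25.000

Y = total customers until the sixth success; negative binomial with r=6, p=0.24.
E[Y] = r / p = 6 / 0.24 = 25.00000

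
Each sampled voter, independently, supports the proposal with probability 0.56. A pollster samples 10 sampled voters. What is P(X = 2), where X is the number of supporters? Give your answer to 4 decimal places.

X ~ Binomial(n=10, p=0.56).
P(X=2) = C(10,2) · p^2 · (1−p)^8
= 45 · 0.3136 · 0.0014048 = 0.019825

0.0198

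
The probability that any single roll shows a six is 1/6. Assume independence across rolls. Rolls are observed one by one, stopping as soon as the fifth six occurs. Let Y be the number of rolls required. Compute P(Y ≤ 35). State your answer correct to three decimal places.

Finishing within 35 rolls ⇔ at least 5 successes in the first 35. With X ~ Binomial(35, 0.166667), P(Y ≤ 35) = 1 − P(X ≤ 4).
  k=0: C(35,0)·0.166667^0·0.833333^35 = 0.00169
  k=1: C(35,1)·0.166667^1·0.833333^34 = 0.01185
  k=2: C(35,2)·0.166667^2·0.833333^33 = 0.04029
  k=3: C(35,3)·0.166667^3·0.833333^32 = 0.08865
  k=4: C(35,4)·0.166667^4·0.833333^31 = 0.14183
1 − 0.28432 = 0.71568

0.716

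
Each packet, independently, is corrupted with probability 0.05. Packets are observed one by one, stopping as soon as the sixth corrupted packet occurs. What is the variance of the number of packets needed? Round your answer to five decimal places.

2280.00000

Y = total packets until the sixth success; negative binomial with r=6, p=0.05.
Var(Y) = r(1−p)/p² = 6·0.95 / 0.05² = 2280.0000000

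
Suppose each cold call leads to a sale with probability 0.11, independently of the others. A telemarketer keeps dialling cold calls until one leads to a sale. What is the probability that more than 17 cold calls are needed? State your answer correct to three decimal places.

0.138

Y = number of cold calls to the first success; geometric, p = 0.11.
P(Y > 17) = P(first 17 all fail) = (1−p)^17 = 0.13792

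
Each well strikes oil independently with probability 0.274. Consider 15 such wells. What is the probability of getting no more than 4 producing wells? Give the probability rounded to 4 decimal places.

0.6053

X ~ Binomial(15, 0.274); P(X ≤ 4) = Σ C(15,k) p^k (1−p)^(15−k) over k:
  k=0: C(15,0)·0.274^0·0.726^15 = 0.008204
  k=1: C(15,1)·0.274^1·0.726^14 = 0.046447
  k=2: C(15,2)·0.274^2·0.726^13 = 0.122706
  k=3: C(15,3)·0.274^3·0.726^12 = 0.200679
  k=4: C(15,4)·0.274^4·0.726^11 = 0.227215
Total = 0.605252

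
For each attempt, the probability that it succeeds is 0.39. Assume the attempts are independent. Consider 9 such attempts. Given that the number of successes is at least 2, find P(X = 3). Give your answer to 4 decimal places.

X ~ Binomial(9, 0.39). Want P(X=3 | X≥2) = P(X=3) / P(X≥2).
P(X=3) = C(9,3)·0.39^3·0.61^6 = 0.256716
P(X≥2) = 1 − 0.011694 − 0.067289 = 0.921017
Ratio = 0.256716 / 0.921017 = 0.278731

0.2787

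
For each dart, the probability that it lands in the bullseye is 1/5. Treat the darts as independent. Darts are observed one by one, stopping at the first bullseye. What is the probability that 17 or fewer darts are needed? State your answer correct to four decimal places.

0.9775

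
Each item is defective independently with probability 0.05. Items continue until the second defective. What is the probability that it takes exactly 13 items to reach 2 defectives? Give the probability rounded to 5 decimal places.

0.01706

Y = trial on which the second success occurs; negative binomial, r=2, p=0.05.
P(Y=13) = C(12,1) · p^2 · (1−p)^11
= 12 · 0.0025 · 0.5688 = 0.0170640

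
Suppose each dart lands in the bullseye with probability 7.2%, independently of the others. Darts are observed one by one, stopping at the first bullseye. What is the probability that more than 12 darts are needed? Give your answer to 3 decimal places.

0.408

Y = number of darts to the first success; geometric, p = 0.072.
P(Y > 12) = P(first 12 all fail) = (1−p)^12 = 0.40792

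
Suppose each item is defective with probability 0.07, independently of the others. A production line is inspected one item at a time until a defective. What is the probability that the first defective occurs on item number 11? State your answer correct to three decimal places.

0.034

Geometric (trials to first success), p = 0.07.
P(Y = 11) = (1−p)^10 · p = 0.48398 · 0.07 = 0.03388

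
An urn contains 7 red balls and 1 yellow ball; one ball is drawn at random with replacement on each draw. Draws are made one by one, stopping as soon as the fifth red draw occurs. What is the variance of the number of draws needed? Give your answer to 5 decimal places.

0.81633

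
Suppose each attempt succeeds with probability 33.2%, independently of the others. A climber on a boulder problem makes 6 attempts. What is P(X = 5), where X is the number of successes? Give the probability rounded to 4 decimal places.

0.0162

X ~ Binomial(n=6, p=0.332).
P(X=5) = C(6,5) · p^5 · (1−p)^1
= 6 · 0.0040336 · 0.668 = 0.016167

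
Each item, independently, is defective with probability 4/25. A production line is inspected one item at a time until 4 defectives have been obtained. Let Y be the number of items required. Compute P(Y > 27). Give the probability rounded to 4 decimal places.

0.3529

Needing more than 27 items ⇔ fewer than 4 successes in the first 27. With X ~ Binomial(27, 0.16), P(Y > 27) = P(X ≤ 3).
  k=0: C(27,0)·0.16^0·0.84^27 = 0.009027
  k=1: C(27,1)·0.16^1·0.84^26 = 0.046424
  k=2: C(27,2)·0.16^2·0.84^25 = 0.114955
  k=3: C(27,3)·0.16^3·0.84^24 = 0.182469
P(X ≤ 3) = 0.352875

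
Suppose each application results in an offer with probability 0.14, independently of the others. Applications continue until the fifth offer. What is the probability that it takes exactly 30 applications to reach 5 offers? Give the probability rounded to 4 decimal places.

0.0294

Y = trial on which the fifth success occurs; negative binomial, r=5, p=0.14.
P(Y=30) = C(29,4) · p^5 · (1−p)^25
= 23751 · 5.3782e-05 · 0.023039 = 0.029430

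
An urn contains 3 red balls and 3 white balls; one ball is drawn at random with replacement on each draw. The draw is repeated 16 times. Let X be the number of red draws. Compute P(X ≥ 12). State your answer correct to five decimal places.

0.03841

X ~ Binomial(16, 0.50); P(X ≥ 12) = Σ C(16,k) p^k (1−p)^(16−k) over k:
  k=12: C(16,12)·0.50^12·0.50^4 = 0.0277710
  k=13: C(16,13)·0.50^13·0.50^3 = 0.0085449
  k=14: C(16,14)·0.50^14·0.50^2 = 0.0018311
  k=15: C(16,15)·0.50^15·0.50^1 = 0.0002441
  k=16: C(16,16)·0.50^16·0.50^0 = 0.0000153
Total = 0.0384064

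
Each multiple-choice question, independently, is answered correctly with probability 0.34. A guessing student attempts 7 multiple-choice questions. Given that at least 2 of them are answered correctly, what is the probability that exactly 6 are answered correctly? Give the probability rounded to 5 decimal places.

X ~ Binomial(7, 0.34). Want P(X=6 | X≥2) = P(X=6) / P(X≥2).
P(X=6) = C(7,6)·0.34^6·0.66^1 = 0.0071370
P(X≥2) = 1 − 0.0545516 − 0.1967164 = 0.7487320
Ratio = 0.0071370 / 0.7487320 = 0.0095321

0.00953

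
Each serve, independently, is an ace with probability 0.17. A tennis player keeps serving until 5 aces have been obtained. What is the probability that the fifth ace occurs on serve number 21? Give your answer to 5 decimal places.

Y = trial on which the fifth success occurs; negative binomial, r=5, p=0.17.
P(Y=21) = C(20,4) · p^5 · (1−p)^16
= 4845 · 0.00014199 · 0.050728 = 0.0348970

0.03490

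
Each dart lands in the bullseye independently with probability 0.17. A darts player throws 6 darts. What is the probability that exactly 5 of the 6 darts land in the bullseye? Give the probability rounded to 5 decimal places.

0.00071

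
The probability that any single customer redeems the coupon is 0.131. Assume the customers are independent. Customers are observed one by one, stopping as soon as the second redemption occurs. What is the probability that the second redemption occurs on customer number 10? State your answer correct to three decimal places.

0.050

Y = trial on which the second success occurs; negative binomial, r=2, p=0.131.
P(Y=10) = C(9,1) · p^2 · (1−p)^8
= 9 · 0.017161 · 0.32521 = 0.05023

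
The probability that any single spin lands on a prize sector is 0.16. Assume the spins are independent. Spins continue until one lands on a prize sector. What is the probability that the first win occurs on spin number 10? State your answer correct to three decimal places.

Geometric (trials to first success), p = 0.16.
P(Y = 10) = (1−p)^9 · p = 0.20822 · 0.16 = 0.03331

0.033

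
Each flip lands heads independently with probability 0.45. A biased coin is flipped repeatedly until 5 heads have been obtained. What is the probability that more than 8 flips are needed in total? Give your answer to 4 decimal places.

0.7396

Needing more than 8 flips ⇔ fewer than 5 successes in the first 8. With X ~ Binomial(8, 0.45), P(Y > 8) = P(X ≤ 4).
  k=0: C(8,0)·0.45^0·0.55^8 = 0.008373
  k=1: C(8,1)·0.45^1·0.55^7 = 0.054808
  k=2: C(8,2)·0.45^2·0.55^6 = 0.156949
  k=3: C(8,3)·0.45^3·0.55^5 = 0.256826
  k=4: C(8,4)·0.45^4·0.55^4 = 0.262663
P(X ≤ 4) = 0.739619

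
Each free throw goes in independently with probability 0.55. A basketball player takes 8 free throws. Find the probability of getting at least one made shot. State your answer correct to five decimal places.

0.99832

P(at least one) = 1 − P(none) = 1 − (1 − 0.55)^8
= 1 − 0.0016815 = 0.9983185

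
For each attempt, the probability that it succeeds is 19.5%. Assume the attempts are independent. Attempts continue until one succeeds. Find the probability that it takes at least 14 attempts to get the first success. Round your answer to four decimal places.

0.0596

Y = number of attempts to the first success; geometric, p = 0.195.
P(Y > 13) = P(first 13 all fail) = (1−p)^13 = 0.059614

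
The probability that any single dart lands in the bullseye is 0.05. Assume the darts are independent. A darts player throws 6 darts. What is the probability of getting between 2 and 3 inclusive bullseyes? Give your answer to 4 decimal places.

X ~ Binomial(6, 0.05); P(2 ≤ X ≤ 3) = Σ C(6,k) p^k (1−p)^(6−k) over k:
  k=2: C(6,2)·0.05^2·0.95^4 = 0.030544
  k=3: C(6,3)·0.05^3·0.95^3 = 0.002143
Total = 0.032687

0.0327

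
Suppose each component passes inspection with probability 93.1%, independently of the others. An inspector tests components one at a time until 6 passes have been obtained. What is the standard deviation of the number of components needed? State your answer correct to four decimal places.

0.6911

Y = total components until the sixth success; negative binomial with r=6, p=0.931.
SD(Y) = √[r(1−p)/p²] = √(0.477640) = 0.691115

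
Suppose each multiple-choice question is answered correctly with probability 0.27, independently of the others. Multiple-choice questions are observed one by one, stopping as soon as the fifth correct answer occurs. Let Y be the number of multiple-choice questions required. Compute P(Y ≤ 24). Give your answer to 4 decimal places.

Finishing within 24 multiple-choice questions ⇔ at least 5 successes in the first 24. With X ~ Binomial(24, 0.27), P(Y ≤ 24) = 1 − P(X ≤ 4).
  k=0: C(24,0)·0.27^0·0.73^24 = 0.000525
  k=1: C(24,1)·0.27^1·0.73^23 = 0.004656
  k=2: C(24,2)·0.27^2·0.73^22 = 0.019803
  k=3: C(24,3)·0.27^3·0.73^21 = 0.053713
  k=4: C(24,4)·0.27^4·0.73^20 = 0.104299
1 − 0.182997 = 0.817003

0.8170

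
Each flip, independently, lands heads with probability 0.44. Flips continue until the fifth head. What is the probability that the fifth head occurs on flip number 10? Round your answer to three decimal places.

Y = trial on which the fifth success occurs; negative binomial, r=5, p=0.44.
P(Y=10) = C(9,4) · p^5 · (1−p)^5
= 126 · 0.016492 · 0.055073 = 0.11444

0.114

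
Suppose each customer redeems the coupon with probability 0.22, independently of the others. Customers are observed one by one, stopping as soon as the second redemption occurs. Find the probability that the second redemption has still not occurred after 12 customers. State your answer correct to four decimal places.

0.2224

Needing more than 12 customers ⇔ fewer than 2 successes in the first 12. With X ~ Binomial(12, 0.22), P(Y > 12) = P(X ≤ 1).
  k=0: C(12,0)·0.22^0·0.78^12 = 0.050715
  k=1: C(12,1)·0.22^1·0.78^11 = 0.171650
P(X ≤ 1) = 0.222365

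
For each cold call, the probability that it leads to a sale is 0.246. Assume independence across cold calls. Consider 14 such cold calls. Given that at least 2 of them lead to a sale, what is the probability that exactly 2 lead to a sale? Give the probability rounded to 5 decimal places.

X ~ Binomial(14, 0.246). Want P(X=2 | X≥2) = P(X=2) / P(X≥2).
P(X=2) = C(14,2)·0.246^2·0.754^12 = 0.1859378
P(X≥2) = 1 − 0.0191955 − 0.0876780 = 0.8931265
Ratio = 0.1859378 / 0.8931265 = 0.2081876

0.20819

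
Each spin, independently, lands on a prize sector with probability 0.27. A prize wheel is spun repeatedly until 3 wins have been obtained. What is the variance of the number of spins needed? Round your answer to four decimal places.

30.0412

Y = total spins until the third success; negative binomial with r=3, p=0.27.
Var(Y) = r(1−p)/p² = 3·0.73 / 0.27² = 30.041152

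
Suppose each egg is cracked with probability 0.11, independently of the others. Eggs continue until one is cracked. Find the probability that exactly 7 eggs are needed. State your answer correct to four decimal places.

Geometric (trials to first success), p = 0.11.
P(Y = 7) = (1−p)^6 · p = 0.49698 · 0.11 = 0.054668

0.0547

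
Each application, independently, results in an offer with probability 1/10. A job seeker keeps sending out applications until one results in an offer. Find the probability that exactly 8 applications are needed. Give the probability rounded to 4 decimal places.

0.0478

Geometric (trials to first success), p = 0.10.
P(Y = 8) = (1−p)^7 · p = 0.4783 · 0.10 = 0.047830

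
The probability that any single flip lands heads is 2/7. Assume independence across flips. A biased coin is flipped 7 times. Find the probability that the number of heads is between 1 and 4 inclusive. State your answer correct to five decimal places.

X ~ Binomial(7, 0.285714); P(1 ≤ X ≤ 4) = Σ C(7,k) p^k (1−p)^(7−k) over k:
  k=1: C(7,1)·0.285714^1·0.714286^6 = 0.2656206
  k=2: C(7,2)·0.285714^2·0.714286^5 = 0.3187447
  k=3: C(7,3)·0.285714^3·0.714286^4 = 0.2124965
  k=4: C(7,4)·0.285714^4·0.714286^3 = 0.0849986
Total = 0.8818604

0.88186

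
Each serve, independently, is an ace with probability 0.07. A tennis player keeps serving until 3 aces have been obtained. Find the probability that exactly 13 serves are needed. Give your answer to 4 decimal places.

Y = trial on which the third success occurs; negative binomial, r=3, p=0.07.
P(Y=13) = C(12,2) · p^3 · (1−p)^10
= 66 · 0.000343 · 0.48398 = 0.010956

0.0110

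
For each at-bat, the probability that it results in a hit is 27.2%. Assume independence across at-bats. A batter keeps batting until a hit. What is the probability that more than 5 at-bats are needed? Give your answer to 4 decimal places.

0.2045

Y = number of at-bats to the first success; geometric, p = 0.272.
P(Y > 5) = P(first 5 all fail) = (1−p)^5 = 0.204483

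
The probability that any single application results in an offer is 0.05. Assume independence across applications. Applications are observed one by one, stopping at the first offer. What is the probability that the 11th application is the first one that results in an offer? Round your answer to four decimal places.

Geometric (trials to first success), p = 0.05.
P(Y = 11) = (1−p)^10 · p = 0.59874 · 0.05 = 0.029937

0.0299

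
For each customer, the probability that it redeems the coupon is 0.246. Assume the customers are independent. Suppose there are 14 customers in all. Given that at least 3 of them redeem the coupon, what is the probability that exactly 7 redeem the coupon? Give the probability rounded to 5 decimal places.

0.03666

X ~ Binomial(14, 0.246). Want P(X=7 | X≥3) = P(X=7) / P(X≥3).
P(X=7) = C(14,7)·0.246^7·0.754^7 = 0.0259234
P(X≥3) = 1 − 0.0191955 − 0.0876780 − 0.1859378 = 0.7071887
Ratio = 0.0259234 / 0.7071887 = 0.0366570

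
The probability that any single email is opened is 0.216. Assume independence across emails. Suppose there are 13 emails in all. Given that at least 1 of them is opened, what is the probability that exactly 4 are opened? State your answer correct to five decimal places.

0.18186

X ~ Binomial(13, 0.216). Want P(X=4 | X≥1) = P(X=4) / P(X≥1).
P(X=4) = C(13,4)·0.216^4·0.784^9 = 0.1741669
P(X≥1) = 1 − 0.0422775 = 0.9577225
Ratio = 0.1741669 / 0.9577225 = 0.1818553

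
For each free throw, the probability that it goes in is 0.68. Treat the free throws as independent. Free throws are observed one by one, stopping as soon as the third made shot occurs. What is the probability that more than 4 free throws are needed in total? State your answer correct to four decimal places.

0.3837

Needing more than 4 free throws ⇔ fewer than 3 successes in the first 4. With X ~ Binomial(4, 0.68), P(Y > 4) = P(X ≤ 2).
  k=0: C(4,0)·0.68^0·0.32^4 = 0.010486
  k=1: C(4,1)·0.68^1·0.32^3 = 0.089129
  k=2: C(4,2)·0.68^2·0.32^2 = 0.284099
P(X ≤ 2) = 0.383713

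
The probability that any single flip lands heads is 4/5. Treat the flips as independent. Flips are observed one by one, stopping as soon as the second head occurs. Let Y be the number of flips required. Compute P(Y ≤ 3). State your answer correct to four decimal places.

Finishing within 3 flips ⇔ at least 2 successes in the first 3. With X ~ Binomial(3, 0.80), P(Y ≤ 3) = 1 − P(X ≤ 1).
  k=0: C(3,0)·0.80^0·0.20^3 = 0.008000
  k=1: C(3,1)·0.80^1·0.20^2 = 0.096000
1 − 0.104000 = 0.896000

0.8960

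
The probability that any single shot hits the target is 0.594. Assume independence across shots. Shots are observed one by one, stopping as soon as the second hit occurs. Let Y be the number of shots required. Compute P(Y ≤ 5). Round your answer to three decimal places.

Finishing within 5 shots ⇔ at least 2 successes in the first 5. With X ~ Binomial(5, 0.594), P(Y ≤ 5) = 1 − P(X ≤ 1).
  k=0: C(5,0)·0.594^0·0.406^5 = 0.01103
  k=1: C(5,1)·0.594^1·0.406^4 = 0.08070
1 − 0.09173 = 0.90827

0.908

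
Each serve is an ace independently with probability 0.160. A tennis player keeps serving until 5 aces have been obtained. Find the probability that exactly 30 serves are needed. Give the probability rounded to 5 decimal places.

Y = trial on which the fifth success occurs; negative binomial, r=5, p=0.16.
P(Y=30) = C(29,4) · p^5 · (1−p)^25
= 23751 · 0.00010486 · 0.012793 = 0.0318613

0.03186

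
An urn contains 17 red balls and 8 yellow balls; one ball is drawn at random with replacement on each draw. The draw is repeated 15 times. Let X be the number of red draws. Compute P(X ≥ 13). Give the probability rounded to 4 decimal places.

X ~ Binomial(15, 0.68); P(X ≥ 13) = Σ C(15,k) p^k (1−p)^(15−k) over k:
  k=13: C(15,13)·0.68^13·0.32^2 = 0.071467
  k=14: C(15,14)·0.68^14·0.32^1 = 0.021695
  k=15: C(15,15)·0.68^15·0.32^0 = 0.003074
Total = 0.096236

0.0962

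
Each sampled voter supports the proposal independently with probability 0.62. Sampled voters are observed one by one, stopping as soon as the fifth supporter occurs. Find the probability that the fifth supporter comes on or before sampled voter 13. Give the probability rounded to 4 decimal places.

0.9775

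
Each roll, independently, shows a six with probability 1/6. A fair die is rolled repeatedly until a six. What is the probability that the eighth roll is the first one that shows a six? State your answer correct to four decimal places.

Geometric (trials to first success), p = 0.166667.
P(Y = 8) = (1−p)^7 · p = 0.27908 · 0.166667 = 0.046514

0.0465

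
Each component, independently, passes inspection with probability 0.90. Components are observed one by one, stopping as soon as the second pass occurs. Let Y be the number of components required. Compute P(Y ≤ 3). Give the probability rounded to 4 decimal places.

Finishing within 3 components ⇔ at least 2 successes in the first 3. With X ~ Binomial(3, 0.90), P(Y ≤ 3) = 1 − P(X ≤ 1).
  k=0: C(3,0)·0.90^0·0.10^3 = 0.001000
  k=1: C(3,1)·0.90^1·0.10^2 = 0.027000
1 − 0.028000 = 0.972000

0.9720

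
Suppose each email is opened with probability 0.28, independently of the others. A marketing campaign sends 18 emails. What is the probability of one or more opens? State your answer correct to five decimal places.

0.99730

P(at least one) = 1 − P(none) = 1 − (1 − 0.28)^18
= 1 − 0.0027039 = 0.9972961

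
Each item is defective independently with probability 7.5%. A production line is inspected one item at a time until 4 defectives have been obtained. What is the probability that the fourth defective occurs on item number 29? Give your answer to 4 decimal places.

0.0148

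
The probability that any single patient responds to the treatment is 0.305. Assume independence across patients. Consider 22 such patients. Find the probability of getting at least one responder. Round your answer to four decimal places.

0.9997

P(at least one) = 1 − P(none) = 1 − (1 − 0.305)^22
= 1 − 0.000334 = 0.999666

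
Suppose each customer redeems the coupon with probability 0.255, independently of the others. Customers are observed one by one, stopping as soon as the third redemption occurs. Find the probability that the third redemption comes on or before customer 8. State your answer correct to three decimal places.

Finishing within 8 customers ⇔ at least 3 successes in the first 8. With X ~ Binomial(8, 0.255), P(Y ≤ 8) = 1 − P(X ≤ 2).
  k=0: C(8,0)·0.255^0·0.745^8 = 0.09490
  k=1: C(8,1)·0.255^1·0.745^7 = 0.25985
  k=2: C(8,2)·0.255^2·0.745^6 = 0.31130
1 − 0.66605 = 0.33395

0.334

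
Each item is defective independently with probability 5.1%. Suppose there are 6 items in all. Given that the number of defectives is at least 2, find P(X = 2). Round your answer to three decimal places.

X ~ Binomial(6, 0.051). Want P(X=2 | X≥2) = P(X=2) / P(X≥2).
P(X=2) = C(6,2)·0.051^2·0.949^4 = 0.03164
P(X≥2) = 1 − 0.73046 − 0.23553 = 0.03401
Ratio = 0.03164 / 0.03401 = 0.93057

0.931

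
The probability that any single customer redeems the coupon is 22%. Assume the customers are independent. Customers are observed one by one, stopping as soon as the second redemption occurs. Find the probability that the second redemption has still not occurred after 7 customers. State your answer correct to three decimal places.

0.522

Needing more than 7 customers ⇔ fewer than 2 successes in the first 7. With X ~ Binomial(7, 0.22), P(Y > 7) = P(X ≤ 1).
  k=0: C(7,0)·0.22^0·0.78^7 = 0.17566
  k=1: C(7,1)·0.22^1·0.78^6 = 0.34681
P(X ≤ 1) = 0.52246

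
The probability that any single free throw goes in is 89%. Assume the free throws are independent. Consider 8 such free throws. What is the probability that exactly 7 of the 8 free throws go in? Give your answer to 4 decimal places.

0.3892

X ~ Binomial(n=8, p=0.89).
P(X=7) = C(8,7) · p^7 · (1−p)^1
= 8 · 0.44231 · 0.11 = 0.389236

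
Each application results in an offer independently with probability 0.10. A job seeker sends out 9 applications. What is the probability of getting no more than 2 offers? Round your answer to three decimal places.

0.947

X ~ Binomial(9, 0.10); P(X ≤ 2) = Σ C(9,k) p^k (1−p)^(9−k) over k:
  k=0: C(9,0)·0.10^0·0.90^9 = 0.38742
  k=1: C(9,1)·0.10^1·0.90^8 = 0.38742
  k=2: C(9,2)·0.10^2·0.90^7 = 0.17219
Total = 0.94703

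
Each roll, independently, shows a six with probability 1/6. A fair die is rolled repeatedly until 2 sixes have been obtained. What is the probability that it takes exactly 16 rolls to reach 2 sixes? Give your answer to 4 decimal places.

0.0325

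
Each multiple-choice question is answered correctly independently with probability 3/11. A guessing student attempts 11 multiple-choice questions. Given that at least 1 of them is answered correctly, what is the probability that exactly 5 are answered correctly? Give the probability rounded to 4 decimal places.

X ~ Binomial(11, 0.272727). Want P(X=5 | X≥1) = P(X=5) / P(X≥1).
P(X=5) = C(11,5)·0.272727^5·0.727273^6 = 0.103150
P(X≥1) = 1 − 0.030107 = 0.969893
Ratio = 0.103150 / 0.969893 = 0.106352

0.1064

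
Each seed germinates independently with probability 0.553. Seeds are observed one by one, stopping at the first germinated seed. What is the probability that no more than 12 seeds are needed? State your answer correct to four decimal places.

Y = number of seeds to the first success; geometric, p = 0.553.
P(Y ≤ 12) = 1 − (1−p)^12 = 1 − 0.000064 = 0.999936

0.9999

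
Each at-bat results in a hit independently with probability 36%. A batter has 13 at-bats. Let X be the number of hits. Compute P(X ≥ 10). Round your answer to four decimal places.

X ~ Binomial(13, 0.36); P(X ≥ 10) = Σ C(13,k) p^k (1−p)^(13−k) over k:
  k=10: C(13,10)·0.36^10·0.64^3 = 0.002741
  k=11: C(13,11)·0.36^11·0.64^2 = 0.000421
  k=12: C(13,12)·0.36^12·0.64^1 = 0.000039
  k=13: C(13,13)·0.36^13·0.64^0 = 0.000002
Total = 0.003203

0.0032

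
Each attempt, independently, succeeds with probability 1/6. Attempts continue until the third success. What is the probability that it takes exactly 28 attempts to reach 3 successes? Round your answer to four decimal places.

0.0170

Y = trial on which the third success occurs; negative binomial, r=3, p=0.166667.
P(Y=28) = C(27,2) · p^3 · (1−p)^25
= 351 · 0.0046296 · 0.010483 = 0.017034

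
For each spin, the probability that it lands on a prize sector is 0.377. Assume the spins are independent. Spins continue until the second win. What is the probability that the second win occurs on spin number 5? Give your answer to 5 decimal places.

Y = trial on which the second success occurs; negative binomial, r=2, p=0.377.
P(Y=5) = C(4,1) · p^2 · (1−p)^3
= 4 · 0.14213 · 0.2418 = 0.1374697

0.13747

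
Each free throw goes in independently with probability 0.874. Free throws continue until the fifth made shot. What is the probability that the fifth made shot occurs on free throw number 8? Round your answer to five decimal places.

0.03571

Y = trial on which the fifth success occurs; negative binomial, r=5, p=0.874.
P(Y=8) = C(7,4) · p^5 · (1−p)^3
= 35 · 0.50998 · 0.0020004 = 0.0357056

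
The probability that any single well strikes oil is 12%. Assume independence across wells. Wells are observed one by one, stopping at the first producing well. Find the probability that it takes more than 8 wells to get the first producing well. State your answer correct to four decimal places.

0.3596

Y = number of wells to the first success; geometric, p = 0.12.
P(Y > 8) = P(first 8 all fail) = (1−p)^8 = 0.359635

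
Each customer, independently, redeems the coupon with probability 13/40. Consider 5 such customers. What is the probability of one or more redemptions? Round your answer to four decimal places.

0.8599

P(at least one) = 1 − P(none) = 1 − (1 − 0.325)^5
= 1 − 0.140126 = 0.859874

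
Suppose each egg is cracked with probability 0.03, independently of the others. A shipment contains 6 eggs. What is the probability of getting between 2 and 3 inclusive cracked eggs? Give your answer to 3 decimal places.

X ~ Binomial(6, 0.03); P(2 ≤ X ≤ 3) = Σ C(6,k) p^k (1−p)^(6−k) over k:
  k=2: C(6,2)·0.03^2·0.97^4 = 0.01195
  k=3: C(6,3)·0.03^3·0.97^3 = 0.00049
Total = 0.01244

0.012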